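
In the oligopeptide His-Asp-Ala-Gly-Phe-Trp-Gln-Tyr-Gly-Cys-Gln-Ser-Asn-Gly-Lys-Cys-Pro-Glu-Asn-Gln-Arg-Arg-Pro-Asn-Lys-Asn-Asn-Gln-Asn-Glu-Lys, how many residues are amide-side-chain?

The amide-side-chain residues are Asn (N) and Gln (Q).
Matching residues: Gln7, Gln11, Asn13, Asn19, Gln20, Asn24, Asn26, Asn27, Gln28, Asn29.

10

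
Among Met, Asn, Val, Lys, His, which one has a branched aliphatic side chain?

Val

The BCAAs are Val, Leu, and Ile — aliphatic side chains with a branch point.
Of the listed options, only Val belongs to this group.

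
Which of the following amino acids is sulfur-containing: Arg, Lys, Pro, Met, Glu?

Only Cys (C) and Met (M) have a sulfur atom in the side chain.
Of the listed options, only Met belongs to this group.

Met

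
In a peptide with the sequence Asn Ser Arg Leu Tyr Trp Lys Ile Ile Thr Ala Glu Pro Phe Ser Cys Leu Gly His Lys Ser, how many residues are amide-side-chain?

Only N (asparagine) and Q (glutamine) carry a side-chain carboxamide.
Matching residues: Asn1.

1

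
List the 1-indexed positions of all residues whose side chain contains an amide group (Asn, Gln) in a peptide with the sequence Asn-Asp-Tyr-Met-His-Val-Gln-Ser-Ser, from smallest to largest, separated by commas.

1, 7

Matching residues: Asn1, Gln7.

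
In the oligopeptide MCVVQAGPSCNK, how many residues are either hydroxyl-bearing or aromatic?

1

Hydroxyl-bearing: S, T, Y. Aromatic: F, W, Y.
Hydroxyl-bearing residues here: S9 (1).
Aromatic residues here: none (0).
(Y belongs to both groups, but none appear in this sequence.) Total = 1 + 0 = 1.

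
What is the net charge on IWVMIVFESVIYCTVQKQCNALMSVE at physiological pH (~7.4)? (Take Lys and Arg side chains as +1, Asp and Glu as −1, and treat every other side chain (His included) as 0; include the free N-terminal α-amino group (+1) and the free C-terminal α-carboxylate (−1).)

Positive (K, R): K17 → +1.
Negative (D, E): E8, E26 → −2.
The N-terminus (+1) and C-terminus (−1) cancel.
Net charge = (+1) + (−2) = −1.

-1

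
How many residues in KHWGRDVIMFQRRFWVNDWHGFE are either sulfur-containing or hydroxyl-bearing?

1

Sulfur-containing: C, M. Hydroxyl-bearing: S, T, Y.
Sulfur-containing residues here: M9 (1).
Hydroxyl-bearing residues here: none (0).
The two groups share no amino acid, so total = 1 + 0 = 1.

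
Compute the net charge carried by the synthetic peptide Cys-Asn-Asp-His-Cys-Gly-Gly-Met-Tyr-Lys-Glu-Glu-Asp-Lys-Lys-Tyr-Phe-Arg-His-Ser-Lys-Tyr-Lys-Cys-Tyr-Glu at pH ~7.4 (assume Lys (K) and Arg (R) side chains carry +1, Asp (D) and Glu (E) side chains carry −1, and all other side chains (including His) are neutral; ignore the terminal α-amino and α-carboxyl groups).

Positive (K, R): Lys10, Lys14, Lys15, Arg18, Lys21, Lys23 → +6.
Negative (D, E): Asp3, Glu11, Glu12, Asp13, Glu26 → −5.
Net charge = (+6) + (−5) = +1.

+1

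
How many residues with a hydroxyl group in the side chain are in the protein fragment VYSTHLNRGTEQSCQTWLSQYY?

9

Serine (S), threonine (T), and tyrosine (Y) each carry a hydroxyl group on the side chain.
Matching residues: Y2, S3, T4, T10, S13, T16, S19, Y21, Y22.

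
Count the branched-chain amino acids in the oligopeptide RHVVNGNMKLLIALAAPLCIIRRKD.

V, L, and I make up the branched-chain aliphatic group.
Matching residues: V3, V4, L10, L11, I12, L14, L18, I20, I21.

9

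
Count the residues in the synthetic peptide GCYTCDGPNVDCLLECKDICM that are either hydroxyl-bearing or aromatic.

2

Hydroxyl-bearing: S, T, Y. Aromatic: F, W, Y.
Hydroxyl-bearing residues here: Y3, T4 (2).
Aromatic residues here: Y3 (1).
Y is in both groups, so the 1 Y residue must not be double-counted.
Total = 2 + 1 − 1 = 2.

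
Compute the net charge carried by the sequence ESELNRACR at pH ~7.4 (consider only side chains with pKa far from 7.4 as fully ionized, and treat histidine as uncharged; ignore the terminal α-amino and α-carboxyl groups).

At pH ~7.4 the Lys and Arg side chains are protonated (+1), the Asp and Glu side chains are deprotonated (−1), and with His taken as neutral all other side chains carry no charge.
Positive (K, R): R6, R9 → +2.
Negative (D, E): E1, E3 → −2.
Net charge = (+2) + (−2) = 0.

0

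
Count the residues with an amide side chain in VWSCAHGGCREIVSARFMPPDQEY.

The amide-side-chain residues are Asn (N) and Gln (Q).
Matching residues: Q22.

1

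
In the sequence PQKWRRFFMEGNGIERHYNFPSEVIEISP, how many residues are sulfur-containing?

1

Cysteine (C, thiol) and methionine (M, thioether) are the two sulfur-containing amino acids.
Matching residues: M9.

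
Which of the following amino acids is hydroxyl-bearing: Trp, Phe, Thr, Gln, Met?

Thr

Serine (S), threonine (T), and tyrosine (Y) each carry a hydroxyl group on the side chain.
Of the listed options, only Thr belongs to this group.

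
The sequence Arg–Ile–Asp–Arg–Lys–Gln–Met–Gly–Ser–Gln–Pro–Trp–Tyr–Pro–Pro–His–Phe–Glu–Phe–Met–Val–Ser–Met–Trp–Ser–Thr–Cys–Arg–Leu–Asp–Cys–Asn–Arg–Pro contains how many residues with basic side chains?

The basic amino acids are Lys (K), Arg (R), and His (H).
Matching residues: Arg1, Arg4, Lys5, His16, Arg28, Arg33.

6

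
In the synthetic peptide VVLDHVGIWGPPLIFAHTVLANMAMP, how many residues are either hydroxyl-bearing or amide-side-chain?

Hydroxyl-bearing: S, T, Y. Amide-side-chain: N, Q.
Hydroxyl-bearing residues here: T18 (1).
Amide-side-chain residues here: N22 (1).
The two groups share no amino acid, so total = 1 + 1 = 2.

2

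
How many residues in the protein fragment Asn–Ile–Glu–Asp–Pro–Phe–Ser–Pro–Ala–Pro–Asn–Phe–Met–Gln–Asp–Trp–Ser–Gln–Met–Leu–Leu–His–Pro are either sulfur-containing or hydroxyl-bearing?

4

Sulfur-containing: C, M. Hydroxyl-bearing: S, T, Y.
Sulfur-containing residues here: Met13, Met19 (2).
Hydroxyl-bearing residues here: Ser7, Ser17 (2).
The two groups share no amino acid, so total = 2 + 2 = 4.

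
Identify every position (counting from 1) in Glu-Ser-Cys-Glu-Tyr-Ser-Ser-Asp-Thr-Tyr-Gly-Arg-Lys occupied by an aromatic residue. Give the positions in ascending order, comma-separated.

5, 10

Phenylalanine (F), tryptophan (W), and tyrosine (Y) have aromatic ring side chains.
Matching residues: Tyr5, Tyr10.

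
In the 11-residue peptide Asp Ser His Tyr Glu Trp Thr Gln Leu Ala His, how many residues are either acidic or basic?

4

Acidic: D, E. Basic: H, K, R.
Acidic residues here: Asp1, Glu5 (2).
Basic residues here: His3, His11 (2).
The two groups share no amino acid, so total = 2 + 2 = 4.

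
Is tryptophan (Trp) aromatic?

Yes

Phenylalanine (F), tryptophan (W), and tyrosine (Y) have aromatic ring side chains.
Tryptophan is in this group.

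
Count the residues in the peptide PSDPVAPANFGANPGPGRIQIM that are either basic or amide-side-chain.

Basic: H, K, R. Amide-side-chain: N, Q.
Basic residues here: R18 (1).
Amide-side-chain residues here: N9, N13, Q20 (3).
The two groups share no amino acid, so total = 1 + 3 = 4.

4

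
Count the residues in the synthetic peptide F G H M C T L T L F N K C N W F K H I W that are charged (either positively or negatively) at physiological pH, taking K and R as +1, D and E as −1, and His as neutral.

2

Charged side chains at pH ~7.4: K, R (positive); D, E (negative).
Matching residues: K12, K17.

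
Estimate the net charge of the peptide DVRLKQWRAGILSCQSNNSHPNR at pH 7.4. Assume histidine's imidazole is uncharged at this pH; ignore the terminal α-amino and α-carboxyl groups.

The side chains ionized at physiological pH are Lys/Arg (+1) and Asp/Glu (−1); with His treated as neutral, nothing else contributes.
Positive (K, R): R3, K5, R8, R23 → +4.
Negative (D, E): D1 → −1.
Net charge = (+4) + (−1) = +3.

+3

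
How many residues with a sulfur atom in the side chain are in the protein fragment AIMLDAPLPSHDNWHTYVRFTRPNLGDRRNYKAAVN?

Only Cys (C) and Met (M) have a sulfur atom in the side chain.
Matching residues: M3.

1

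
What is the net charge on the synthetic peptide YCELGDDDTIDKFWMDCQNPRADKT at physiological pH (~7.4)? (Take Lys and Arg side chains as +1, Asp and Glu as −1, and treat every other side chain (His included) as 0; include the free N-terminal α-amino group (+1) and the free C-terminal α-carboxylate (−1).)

-4

Positive (K, R): K12, R21, K24 → +3.
Negative (D, E): E3, D6, D7, D8, D11, D16, D23 → −7.
The N-terminus (+1) and C-terminus (−1) cancel.
Net charge = (+3) + (−7) = −4.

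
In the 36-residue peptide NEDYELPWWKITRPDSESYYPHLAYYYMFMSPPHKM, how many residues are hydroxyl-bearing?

The –OH-bearing residues are Ser, Thr (aliphatic alcohols), and Tyr (phenol).
Matching residues: Y4, T12, S16, S18, Y19, Y20, Y25, Y26, Y27, S31.

10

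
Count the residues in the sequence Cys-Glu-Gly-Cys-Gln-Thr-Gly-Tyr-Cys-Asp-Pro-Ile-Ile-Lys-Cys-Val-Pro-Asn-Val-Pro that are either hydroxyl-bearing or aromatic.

Hydroxyl-bearing: S, T, Y. Aromatic: F, W, Y.
Hydroxyl-bearing residues here: Thr6, Tyr8 (2).
Aromatic residues here: Tyr8 (1).
Y is in both groups, so the 1 Y residue must not be double-counted.
Total = 2 + 1 − 1 = 2.

2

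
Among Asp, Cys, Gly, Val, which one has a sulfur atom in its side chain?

Cysteine (C, thiol) and methionine (M, thioether) are the two sulfur-containing amino acids.
Of the listed options, only Cys belongs to this group.

Cys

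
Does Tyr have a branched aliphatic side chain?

V, L, and I make up the branched-chain aliphatic group.
Tyrosine is not in this group.

No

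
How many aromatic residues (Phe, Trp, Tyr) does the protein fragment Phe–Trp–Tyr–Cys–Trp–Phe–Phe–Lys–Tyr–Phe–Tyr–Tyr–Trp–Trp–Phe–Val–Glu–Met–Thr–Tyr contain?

Matching residues: Phe1, Trp2, Tyr3, Trp5, Phe6, Phe7, Tyr9, Phe10, Tyr11, Tyr12, Trp13, Trp14, Phe15, Tyr20.

14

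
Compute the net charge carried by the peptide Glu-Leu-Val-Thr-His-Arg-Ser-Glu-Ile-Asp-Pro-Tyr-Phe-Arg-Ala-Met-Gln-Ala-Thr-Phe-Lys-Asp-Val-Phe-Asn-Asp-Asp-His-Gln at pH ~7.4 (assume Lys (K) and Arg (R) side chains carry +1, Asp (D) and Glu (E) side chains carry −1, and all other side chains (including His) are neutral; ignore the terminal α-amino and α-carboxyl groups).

-3

Positive (K, R): Arg6, Arg14, Lys21 → +3.
Negative (D, E): Glu1, Glu8, Asp10, Asp22, Asp26, Asp27 → −6.
Net charge = (+3) + (−6) = −3.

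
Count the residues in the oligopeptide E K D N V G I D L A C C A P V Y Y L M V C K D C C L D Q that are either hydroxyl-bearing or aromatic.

2

Hydroxyl-bearing: S, T, Y. Aromatic: F, W, Y.
Hydroxyl-bearing residues here: Y16, Y17 (2).
Aromatic residues here: Y16, Y17 (2).
Y is in both groups, so the 2 Y residues must not be double-counted.
Total = 2 + 2 − 2 = 2.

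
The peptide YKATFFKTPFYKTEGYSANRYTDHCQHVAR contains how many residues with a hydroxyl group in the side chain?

S, T, and Y are the three residues with a side-chain hydroxyl.
Matching residues: Y1, T4, T8, Y11, T13, Y16, S17, Y21, T22.

9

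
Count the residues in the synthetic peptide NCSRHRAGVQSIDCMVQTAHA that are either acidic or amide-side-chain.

Acidic: D, E. Amide-side-chain: N, Q.
Acidic residues here: D13 (1).
Amide-side-chain residues here: N1, Q10, Q17 (3).
The two groups share no amino acid, so total = 1 + 3 = 4.

4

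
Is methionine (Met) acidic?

No

Only D (aspartate) and E (glutamate) carry a side-chain carboxylic acid.
Methionine is not in this group.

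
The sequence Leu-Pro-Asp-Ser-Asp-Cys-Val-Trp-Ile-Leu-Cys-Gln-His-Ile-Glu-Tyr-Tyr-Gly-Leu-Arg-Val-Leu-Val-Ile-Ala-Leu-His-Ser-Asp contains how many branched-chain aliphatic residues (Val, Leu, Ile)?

Matching residues: Leu1, Val7, Ile9, Leu10, Ile14, Leu19, Val21, Leu22, Val23, Ile24, Leu26.

11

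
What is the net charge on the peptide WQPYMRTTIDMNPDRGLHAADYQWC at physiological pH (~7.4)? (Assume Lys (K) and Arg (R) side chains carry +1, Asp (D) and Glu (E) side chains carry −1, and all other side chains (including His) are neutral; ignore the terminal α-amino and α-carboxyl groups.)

Positive (K, R): R6, R15 → +2.
Negative (D, E): D10, D14, D21 → −3.
Net charge = (+2) + (−3) = −1.

-1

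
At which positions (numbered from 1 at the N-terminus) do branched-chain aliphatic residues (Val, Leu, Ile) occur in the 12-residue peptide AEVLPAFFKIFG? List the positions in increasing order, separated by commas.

3, 4, 10

Matching residues: V3, L4, I10.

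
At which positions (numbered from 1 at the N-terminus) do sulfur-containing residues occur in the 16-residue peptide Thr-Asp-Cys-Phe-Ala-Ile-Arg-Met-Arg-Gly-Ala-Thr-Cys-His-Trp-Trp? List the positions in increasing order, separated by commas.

Cysteine (C, thiol) and methionine (M, thioether) are the two sulfur-containing amino acids.
Matching residues: Cys3, Met8, Cys13.

3, 8, 13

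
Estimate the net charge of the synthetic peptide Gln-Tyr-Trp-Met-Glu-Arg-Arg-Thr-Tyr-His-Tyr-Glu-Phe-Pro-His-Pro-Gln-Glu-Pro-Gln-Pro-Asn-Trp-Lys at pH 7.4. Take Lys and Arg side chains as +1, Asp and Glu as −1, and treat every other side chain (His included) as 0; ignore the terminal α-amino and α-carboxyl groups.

0

Positive (K, R): Arg6, Arg7, Lys24 → +3.
Negative (D, E): Glu5, Glu12, Glu18 → −3.
Net charge = (+3) + (−3) = 0.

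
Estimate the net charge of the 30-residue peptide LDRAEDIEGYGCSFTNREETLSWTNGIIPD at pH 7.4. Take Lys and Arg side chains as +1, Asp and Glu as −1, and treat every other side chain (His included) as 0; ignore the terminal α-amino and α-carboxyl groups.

-5

Positive (K, R): R3, R17 → +2.
Negative (D, E): D2, E5, D6, E8, E18, E19, D30 → −7.
Net charge = (+2) + (−7) = −5.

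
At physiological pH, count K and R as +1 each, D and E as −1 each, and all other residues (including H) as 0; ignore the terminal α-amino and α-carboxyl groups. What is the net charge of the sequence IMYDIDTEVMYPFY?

Positive (K, R): none → +0.
Negative (D, E): D4, D6, E8 → −3.
Net charge = (+0) + (−3) = −3.

-3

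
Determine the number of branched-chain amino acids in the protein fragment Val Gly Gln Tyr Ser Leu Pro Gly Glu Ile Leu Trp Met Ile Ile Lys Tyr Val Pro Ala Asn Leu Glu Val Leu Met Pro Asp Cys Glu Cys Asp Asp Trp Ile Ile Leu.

13

The BCAAs are Val, Leu, and Ile — aliphatic side chains with a branch point.
Matching residues: Val1, Leu6, Ile10, Leu11, Ile14, Ile15, Val18, Leu22, Val24, Leu25, Ile35, Ile36, Leu37.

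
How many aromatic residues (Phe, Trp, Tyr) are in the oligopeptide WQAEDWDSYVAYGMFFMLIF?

7

Matching residues: W1, W6, Y9, Y12, F15, F16, F20.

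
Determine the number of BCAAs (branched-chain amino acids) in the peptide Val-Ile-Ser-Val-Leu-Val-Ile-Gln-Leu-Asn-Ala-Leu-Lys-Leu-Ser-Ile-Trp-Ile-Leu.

12

V, L, and I make up the branched-chain aliphatic group.
Matching residues: Val1, Ile2, Val4, Leu5, Val6, Ile7, Leu9, Leu12, Leu14, Ile16, Ile18, Leu19.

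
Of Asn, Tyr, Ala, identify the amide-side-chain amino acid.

Asparagine (N) and glutamine (Q) have uncharged amide side chains.
Of the listed options, only Asn belongs to this group.

Asn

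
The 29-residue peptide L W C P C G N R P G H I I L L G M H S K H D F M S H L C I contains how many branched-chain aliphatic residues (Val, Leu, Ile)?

7

Matching residues: L1, I12, I13, L14, L15, L27, I29.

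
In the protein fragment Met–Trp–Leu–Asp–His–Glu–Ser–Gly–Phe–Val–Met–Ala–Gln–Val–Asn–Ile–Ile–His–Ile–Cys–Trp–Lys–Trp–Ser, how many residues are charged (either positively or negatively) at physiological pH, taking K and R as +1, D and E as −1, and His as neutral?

3

Charged side chains at pH ~7.4: K, R (positive); D, E (negative).
Matching residues: Asp4, Glu6, Lys22.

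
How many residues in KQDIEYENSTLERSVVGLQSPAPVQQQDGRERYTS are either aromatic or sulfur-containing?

Aromatic: F, W, Y. Sulfur-containing: C, M.
Aromatic residues here: Y6, Y33 (2).
Sulfur-containing residues here: none (0).
The two groups share no amino acid, so total = 2 + 0 = 2.

2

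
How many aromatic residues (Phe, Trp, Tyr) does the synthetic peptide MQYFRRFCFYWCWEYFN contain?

Matching residues: Y3, F4, F7, F9, Y10, W11, W13, Y15, F16.

9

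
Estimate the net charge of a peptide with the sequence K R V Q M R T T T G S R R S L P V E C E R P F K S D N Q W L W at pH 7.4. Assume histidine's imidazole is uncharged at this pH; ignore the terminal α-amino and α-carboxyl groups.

+4

Near pH 7.4, K and R contribute +1 each, D and E contribute −1 each, and every other side chain (His included, as stated) is uncharged.
Positive (K, R): K1, R2, R6, R12, R13, R21, K24 → +7.
Negative (D, E): E18, E20, D26 → −3.
Net charge = (+7) + (−3) = +4.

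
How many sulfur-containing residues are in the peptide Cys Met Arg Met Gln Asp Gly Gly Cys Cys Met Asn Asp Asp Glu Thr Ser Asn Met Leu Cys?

8

Only Cys (C) and Met (M) have a sulfur atom in the side chain.
Matching residues: Cys1, Met2, Met4, Cys9, Cys10, Met11, Met19, Cys21.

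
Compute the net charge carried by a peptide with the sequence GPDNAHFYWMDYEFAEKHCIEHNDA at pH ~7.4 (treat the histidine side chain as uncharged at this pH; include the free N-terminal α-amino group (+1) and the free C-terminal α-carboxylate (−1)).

At pH ~7.4 the Lys and Arg side chains are protonated (+1), the Asp and Glu side chains are deprotonated (−1), and with His taken as neutral all other side chains carry no charge.
Positive (K, R): K17 → +1.
Negative (D, E): D3, D11, E13, E16, E21, D24 → −6.
The N-terminus (+1) and C-terminus (−1) cancel.
Net charge = (+1) + (−6) = −5.

-5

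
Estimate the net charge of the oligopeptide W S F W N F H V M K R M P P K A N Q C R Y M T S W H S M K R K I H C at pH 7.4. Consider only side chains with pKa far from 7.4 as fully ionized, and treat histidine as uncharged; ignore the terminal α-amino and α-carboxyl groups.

At pH ~7.4 the Lys and Arg side chains are protonated (+1), the Asp and Glu side chains are deprotonated (−1), and with His taken as neutral all other side chains carry no charge.
Positive (K, R): K10, R11, K15, R20, K29, R30, K31 → +7.
Negative (D, E): none → −0.
Net charge = (+7) + (−0) = +7.

+7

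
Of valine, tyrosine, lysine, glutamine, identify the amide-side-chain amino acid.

glutamine

The amide-side-chain residues are Asn (N) and Gln (Q).
Of the listed options, only glutamine belongs to this group.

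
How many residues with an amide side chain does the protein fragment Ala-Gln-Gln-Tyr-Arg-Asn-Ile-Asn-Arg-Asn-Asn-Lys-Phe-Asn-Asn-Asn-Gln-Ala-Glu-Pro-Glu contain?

The amide-side-chain residues are Asn (N) and Gln (Q).
Matching residues: Gln2, Gln3, Asn6, Asn8, Asn10, Asn11, Asn14, Asn15, Asn16, Gln17.

10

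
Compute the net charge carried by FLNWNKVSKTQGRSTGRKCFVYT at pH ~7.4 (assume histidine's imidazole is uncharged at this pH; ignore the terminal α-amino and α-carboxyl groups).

+5

Near pH 7.4, K and R contribute +1 each, D and E contribute −1 each, and every other side chain (His included, as stated) is uncharged.
Positive (K, R): K6, K9, R13, R17, K18 → +5.
Negative (D, E): none → −0.
Net charge = (+5) + (−0) = +5.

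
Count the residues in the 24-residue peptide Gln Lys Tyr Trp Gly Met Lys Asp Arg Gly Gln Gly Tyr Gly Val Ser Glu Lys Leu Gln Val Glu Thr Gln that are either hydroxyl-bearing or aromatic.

5

Hydroxyl-bearing: S, T, Y. Aromatic: F, W, Y.
Hydroxyl-bearing residues here: Tyr3, Tyr13, Ser16, Thr23 (4).
Aromatic residues here: Tyr3, Trp4, Tyr13 (3).
Y is in both groups, so the 2 Y residues must not be double-counted.
Total = 4 + 3 − 2 = 5.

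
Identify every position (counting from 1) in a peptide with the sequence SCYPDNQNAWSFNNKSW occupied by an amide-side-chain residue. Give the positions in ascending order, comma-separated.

6, 7, 8, 13, 14

Matching residues: N6, Q7, N8, N13, N14.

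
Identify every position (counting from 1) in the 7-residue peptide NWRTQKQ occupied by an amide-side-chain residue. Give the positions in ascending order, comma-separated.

Asparagine (N) and glutamine (Q) have uncharged amide side chains.
Matching residues: N1, Q5, Q7.

1, 5, 7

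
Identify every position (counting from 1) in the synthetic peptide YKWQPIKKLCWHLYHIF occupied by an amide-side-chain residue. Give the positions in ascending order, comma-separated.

4

Asparagine (N) and glutamine (Q) have uncharged amide side chains.
Matching residues: Q4.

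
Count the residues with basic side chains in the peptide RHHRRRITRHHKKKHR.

Lysine (K), arginine (R), and histidine (H) have basic, nitrogen-containing side chains.
Matching residues: R1, H2, H3, R4, R5, R6, R9, H10, H11, K12, K13, K14, H15, R16.

14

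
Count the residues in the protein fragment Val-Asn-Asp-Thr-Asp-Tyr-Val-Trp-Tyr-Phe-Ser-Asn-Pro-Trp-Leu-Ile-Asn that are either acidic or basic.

Acidic: D, E. Basic: H, K, R.
Acidic residues here: Asp3, Asp5 (2).
Basic residues here: none (0).
The two groups share no amino acid, so total = 2 + 0 = 2.

2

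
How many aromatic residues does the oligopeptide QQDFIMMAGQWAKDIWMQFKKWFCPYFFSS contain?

9

Phenylalanine (F), tryptophan (W), and tyrosine (Y) have aromatic ring side chains.
Matching residues: F4, W11, W16, F19, W22, F23, Y26, F27, F28.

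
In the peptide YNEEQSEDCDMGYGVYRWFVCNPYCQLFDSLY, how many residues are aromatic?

F, W, and Y each carry an aromatic ring on the side chain.
Matching residues: Y1, Y13, Y16, W18, F19, Y24, F28, Y32.

8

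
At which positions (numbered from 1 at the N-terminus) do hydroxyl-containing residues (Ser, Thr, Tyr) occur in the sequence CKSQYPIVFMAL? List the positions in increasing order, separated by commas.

3, 5

Matching residues: S3, Y5.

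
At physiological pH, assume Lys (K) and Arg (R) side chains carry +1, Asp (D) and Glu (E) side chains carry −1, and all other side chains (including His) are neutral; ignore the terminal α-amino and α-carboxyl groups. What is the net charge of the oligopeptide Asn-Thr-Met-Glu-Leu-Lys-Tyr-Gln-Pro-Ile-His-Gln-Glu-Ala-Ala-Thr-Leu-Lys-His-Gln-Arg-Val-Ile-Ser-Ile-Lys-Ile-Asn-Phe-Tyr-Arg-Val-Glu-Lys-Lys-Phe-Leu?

+4

Positive (K, R): Lys6, Lys18, Arg21, Lys26, Arg31, Lys34, Lys35 → +7.
Negative (D, E): Glu4, Glu13, Glu33 → −3.
Net charge = (+7) + (−3) = +4.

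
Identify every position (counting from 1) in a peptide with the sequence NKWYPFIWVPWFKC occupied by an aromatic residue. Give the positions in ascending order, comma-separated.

Phenylalanine (F), tryptophan (W), and tyrosine (Y) have aromatic ring side chains.
Matching residues: W3, Y4, F6, W8, W11, F12.

3, 4, 6, 8, 11, 12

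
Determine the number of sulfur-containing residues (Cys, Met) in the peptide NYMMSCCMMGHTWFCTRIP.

Matching residues: M3, M4, C6, C7, M8, M9, C15.

7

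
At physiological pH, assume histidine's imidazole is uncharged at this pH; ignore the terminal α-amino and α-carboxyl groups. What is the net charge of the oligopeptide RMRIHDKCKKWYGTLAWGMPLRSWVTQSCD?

+4

At pH ~7.4 the Lys and Arg side chains are protonated (+1), the Asp and Glu side chains are deprotonated (−1), and with His taken as neutral all other side chains carry no charge.
Positive (K, R): R1, R3, K7, K9, K10, R22 → +6.
Negative (D, E): D6, D30 → −2.
Net charge = (+6) + (−2) = +4.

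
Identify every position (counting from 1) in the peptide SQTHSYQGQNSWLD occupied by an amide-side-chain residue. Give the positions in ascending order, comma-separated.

2, 7, 9, 10

Only N (asparagine) and Q (glutamine) carry a side-chain carboxamide.
Matching residues: Q2, Q7, Q9, N10.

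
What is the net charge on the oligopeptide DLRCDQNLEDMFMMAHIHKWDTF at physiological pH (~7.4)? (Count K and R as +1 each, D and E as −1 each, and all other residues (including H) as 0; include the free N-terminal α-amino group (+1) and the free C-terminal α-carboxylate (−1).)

Positive (K, R): R3, K19 → +2.
Negative (D, E): D1, D5, E9, D10, D21 → −5.
The N-terminus (+1) and C-terminus (−1) cancel.
Net charge = (+2) + (−5) = −3.

-3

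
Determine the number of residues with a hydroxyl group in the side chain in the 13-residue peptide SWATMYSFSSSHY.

8

Serine (S), threonine (T), and tyrosine (Y) each carry a hydroxyl group on the side chain.
Matching residues: S1, T4, Y6, S7, S9, S10, S11, Y13.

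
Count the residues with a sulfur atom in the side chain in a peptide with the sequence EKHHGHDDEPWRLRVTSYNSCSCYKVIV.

2

Cysteine (C, thiol) and methionine (M, thioether) are the two sulfur-containing amino acids.
Matching residues: C21, C23.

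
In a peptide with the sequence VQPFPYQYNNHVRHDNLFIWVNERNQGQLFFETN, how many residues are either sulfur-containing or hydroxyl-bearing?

3

Sulfur-containing: C, M. Hydroxyl-bearing: S, T, Y.
Sulfur-containing residues here: none (0).
Hydroxyl-bearing residues here: Y6, Y8, T33 (3).
The two groups share no amino acid, so total = 0 + 3 = 3.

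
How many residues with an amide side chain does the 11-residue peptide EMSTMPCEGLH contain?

Asparagine (N) and glutamine (Q) have uncharged amide side chains.
None of the 11 residues belong to this group.

0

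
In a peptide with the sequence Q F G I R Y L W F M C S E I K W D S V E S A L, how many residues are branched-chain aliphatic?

The BCAAs are Val, Leu, and Ile — aliphatic side chains with a branch point.
Matching residues: I4, L7, I14, V19, L23.

5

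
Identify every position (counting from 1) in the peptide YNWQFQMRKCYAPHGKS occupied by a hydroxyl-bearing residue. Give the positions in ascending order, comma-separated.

The –OH-bearing residues are Ser, Thr (aliphatic alcohols), and Tyr (phenol).
Matching residues: Y1, Y11, S17.

1, 11, 17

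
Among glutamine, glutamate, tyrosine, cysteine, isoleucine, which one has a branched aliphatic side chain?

V, L, and I make up the branched-chain aliphatic group.
Of the listed options, only isoleucine belongs to this group.

isoleucine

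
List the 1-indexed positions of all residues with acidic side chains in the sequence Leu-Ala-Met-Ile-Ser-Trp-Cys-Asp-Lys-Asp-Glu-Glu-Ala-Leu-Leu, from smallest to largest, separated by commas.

8, 10, 11, 12

The acidic residues are Asp (D) and Glu (E), whose side chains end in a carboxylate group.
Matching residues: Asp8, Asp10, Glu11, Glu12.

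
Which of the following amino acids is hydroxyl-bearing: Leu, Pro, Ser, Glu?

S, T, and Y are the three residues with a side-chain hydroxyl.
Of the listed options, only Ser belongs to this group.

Ser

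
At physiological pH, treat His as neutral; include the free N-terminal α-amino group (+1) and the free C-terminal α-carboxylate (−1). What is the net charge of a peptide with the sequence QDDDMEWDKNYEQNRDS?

Near pH 7.4, K and R contribute +1 each, D and E contribute −1 each, and every other side chain (His included, as stated) is uncharged.
Positive (K, R): K9, R15 → +2.
Negative (D, E): D2, D3, D4, E6, D8, E12, D16 → −7.
The N-terminus (+1) and C-terminus (−1) cancel.
Net charge = (+2) + (−7) = −5.

-5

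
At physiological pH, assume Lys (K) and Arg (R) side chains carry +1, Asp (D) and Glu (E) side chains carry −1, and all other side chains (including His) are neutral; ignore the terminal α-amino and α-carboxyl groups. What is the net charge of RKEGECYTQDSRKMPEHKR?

+2

Positive (K, R): R1, K2, R12, K13, K18, R19 → +6.
Negative (D, E): E3, E5, D10, E16 → −4.
Net charge = (+6) + (−4) = +2.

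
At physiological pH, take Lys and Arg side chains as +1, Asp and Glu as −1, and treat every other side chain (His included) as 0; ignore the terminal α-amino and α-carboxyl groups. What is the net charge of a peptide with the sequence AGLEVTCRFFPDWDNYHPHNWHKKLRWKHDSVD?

Positive (K, R): R8, K23, K24, R26, K28 → +5.
Negative (D, E): E4, D12, D14, D30, D33 → −5.
Net charge = (+5) + (−5) = 0.

0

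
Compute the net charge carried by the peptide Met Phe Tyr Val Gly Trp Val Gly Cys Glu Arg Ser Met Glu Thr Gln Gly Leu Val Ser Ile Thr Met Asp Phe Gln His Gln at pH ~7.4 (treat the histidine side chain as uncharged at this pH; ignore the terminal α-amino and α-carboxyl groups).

-2

The side chains ionized at physiological pH are Lys/Arg (+1) and Asp/Glu (−1); with His treated as neutral, nothing else contributes.
Positive (K, R): Arg11 → +1.
Negative (D, E): Glu10, Glu14, Asp24 → −3.
Net charge = (+1) + (−3) = −2.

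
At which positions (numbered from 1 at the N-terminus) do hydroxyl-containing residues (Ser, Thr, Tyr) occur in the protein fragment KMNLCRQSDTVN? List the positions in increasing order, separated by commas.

8, 10

Matching residues: S8, T10.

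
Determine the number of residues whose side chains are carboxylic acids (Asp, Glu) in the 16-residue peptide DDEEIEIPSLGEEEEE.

10

Matching residues: D1, D2, E3, E4, E6, E12, E13, E14, E15, E16.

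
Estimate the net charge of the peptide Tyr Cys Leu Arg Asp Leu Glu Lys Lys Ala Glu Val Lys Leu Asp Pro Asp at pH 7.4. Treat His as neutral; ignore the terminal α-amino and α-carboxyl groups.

The side chains ionized at physiological pH are Lys/Arg (+1) and Asp/Glu (−1); with His treated as neutral, nothing else contributes.
Positive (K, R): Arg4, Lys8, Lys9, Lys13 → +4.
Negative (D, E): Asp5, Glu7, Glu11, Asp15, Asp17 → −5.
Net charge = (+4) + (−5) = −1.

-1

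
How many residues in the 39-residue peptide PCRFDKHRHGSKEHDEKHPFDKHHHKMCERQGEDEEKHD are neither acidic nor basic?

11

Acidic: D, E. Basic: K, R, H. All other residues are neither.
Matching residues: P1, C2, F4, G10, S11, P19, F20, M27, C28, Q31, G32.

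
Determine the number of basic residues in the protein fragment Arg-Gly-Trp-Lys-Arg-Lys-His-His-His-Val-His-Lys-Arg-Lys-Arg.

The basic amino acids are Lys (K), Arg (R), and His (H).
Matching residues: Arg1, Lys4, Arg5, Lys6, His7, His8, His9, His11, Lys12, Arg13, Lys14, Arg15.

12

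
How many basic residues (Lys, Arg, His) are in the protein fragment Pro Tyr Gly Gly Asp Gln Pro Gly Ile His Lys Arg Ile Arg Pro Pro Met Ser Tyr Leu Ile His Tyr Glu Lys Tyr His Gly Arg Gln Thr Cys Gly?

Matching residues: His10, Lys11, Arg12, Arg14, His22, Lys25, His27, Arg29.

8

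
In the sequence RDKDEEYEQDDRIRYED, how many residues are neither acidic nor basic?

Acidic: D, E. Basic: K, R, H. All other residues are neither.
Matching residues: Y7, Q9, I13, Y15.

4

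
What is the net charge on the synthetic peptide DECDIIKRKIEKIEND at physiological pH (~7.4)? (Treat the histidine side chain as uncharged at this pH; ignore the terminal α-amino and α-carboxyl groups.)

The side chains ionized at physiological pH are Lys/Arg (+1) and Asp/Glu (−1); with His treated as neutral, nothing else contributes.
Positive (K, R): K7, R8, K9, K12 → +4.
Negative (D, E): D1, E2, D4, E11, E14, D16 → −6.
Net charge = (+4) + (−6) = −2.

-2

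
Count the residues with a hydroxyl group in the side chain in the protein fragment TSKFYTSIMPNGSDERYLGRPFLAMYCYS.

10

S, T, and Y are the three residues with a side-chain hydroxyl.
Matching residues: T1, S2, Y5, T6, S7, S13, Y17, Y26, Y28, S29.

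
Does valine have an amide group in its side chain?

No

Only N (asparagine) and Q (glutamine) carry a side-chain carboxamide.
Valine is not in this group.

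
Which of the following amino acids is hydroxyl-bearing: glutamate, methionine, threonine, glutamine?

threonine

Serine (S), threonine (T), and tyrosine (Y) each carry a hydroxyl group on the side chain.
Of the listed options, only threonine belongs to this group.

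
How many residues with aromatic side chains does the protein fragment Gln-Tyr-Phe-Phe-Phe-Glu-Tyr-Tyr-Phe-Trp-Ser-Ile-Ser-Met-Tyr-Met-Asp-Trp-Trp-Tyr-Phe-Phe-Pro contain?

14

The aromatic amino acids are Phe (F, benzyl), Trp (W, indole), and Tyr (Y, phenol).
Matching residues: Tyr2, Phe3, Phe4, Phe5, Tyr7, Tyr8, Phe9, Trp10, Tyr15, Trp18, Trp19, Tyr20, Phe21, Phe22.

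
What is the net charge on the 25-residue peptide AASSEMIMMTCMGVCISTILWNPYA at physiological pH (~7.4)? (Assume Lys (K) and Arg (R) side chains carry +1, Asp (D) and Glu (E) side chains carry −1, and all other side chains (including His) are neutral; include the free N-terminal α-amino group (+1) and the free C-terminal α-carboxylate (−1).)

Positive (K, R): none → +0.
Negative (D, E): E5 → −1.
The N-terminus (+1) and C-terminus (−1) cancel.
Net charge = (+0) + (−1) = −1.

-1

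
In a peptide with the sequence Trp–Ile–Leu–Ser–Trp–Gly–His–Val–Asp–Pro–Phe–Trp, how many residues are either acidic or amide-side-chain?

Acidic: D, E. Amide-side-chain: N, Q.
Acidic residues here: Asp9 (1).
Amide-side-chain residues here: none (0).
The two groups share no amino acid, so total = 1 + 0 = 1.

1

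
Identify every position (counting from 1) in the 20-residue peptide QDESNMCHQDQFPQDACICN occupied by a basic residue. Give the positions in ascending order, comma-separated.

8

Lysine (K), arginine (R), and histidine (H) have basic, nitrogen-containing side chains.
Matching residues: H8.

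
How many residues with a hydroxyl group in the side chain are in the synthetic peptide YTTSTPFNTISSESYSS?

12

Serine (S), threonine (T), and tyrosine (Y) each carry a hydroxyl group on the side chain.
Matching residues: Y1, T2, T3, S4, T5, T9, S11, S12, S14, Y15, S16, S17.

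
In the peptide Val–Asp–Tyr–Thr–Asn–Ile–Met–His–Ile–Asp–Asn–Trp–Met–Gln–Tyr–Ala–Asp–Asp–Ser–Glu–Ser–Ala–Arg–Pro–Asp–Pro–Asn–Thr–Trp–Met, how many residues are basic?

2

Lysine (K), arginine (R), and histidine (H) have basic, nitrogen-containing side chains.
Matching residues: His8, Arg23.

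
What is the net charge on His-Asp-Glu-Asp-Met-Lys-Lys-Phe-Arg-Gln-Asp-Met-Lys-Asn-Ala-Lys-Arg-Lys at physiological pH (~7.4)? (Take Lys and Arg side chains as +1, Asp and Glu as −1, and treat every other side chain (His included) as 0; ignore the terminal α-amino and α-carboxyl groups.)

Positive (K, R): Lys6, Lys7, Arg9, Lys13, Lys16, Arg17, Lys18 → +7.
Negative (D, E): Asp2, Glu3, Asp4, Asp11 → −4.
Net charge = (+7) + (−4) = +3.

+3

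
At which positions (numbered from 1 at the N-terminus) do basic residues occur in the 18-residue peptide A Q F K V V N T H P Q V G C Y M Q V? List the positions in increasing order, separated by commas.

Lysine (K), arginine (R), and histidine (H) have basic, nitrogen-containing side chains.
Matching residues: K4, H9.

4, 9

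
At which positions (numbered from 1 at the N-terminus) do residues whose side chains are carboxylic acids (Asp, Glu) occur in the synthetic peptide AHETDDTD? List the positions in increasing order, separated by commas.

Matching residues: E3, D5, D6, D8.

3, 5, 6, 8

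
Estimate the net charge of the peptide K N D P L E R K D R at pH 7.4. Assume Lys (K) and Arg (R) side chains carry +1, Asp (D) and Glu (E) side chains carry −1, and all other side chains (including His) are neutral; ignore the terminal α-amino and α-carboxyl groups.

+1

Positive (K, R): K1, R7, K8, R10 → +4.
Negative (D, E): D3, E6, D9 → −3.
Net charge = (+4) + (−3) = +1.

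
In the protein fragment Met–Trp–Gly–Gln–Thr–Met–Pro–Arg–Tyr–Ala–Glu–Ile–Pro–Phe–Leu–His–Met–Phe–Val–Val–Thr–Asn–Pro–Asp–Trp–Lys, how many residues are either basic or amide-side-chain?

Basic: H, K, R. Amide-side-chain: N, Q.
Basic residues here: Arg8, His16, Lys26 (3).
Amide-side-chain residues here: Gln4, Asn22 (2).
The two groups share no amino acid, so total = 3 + 2 = 5.

5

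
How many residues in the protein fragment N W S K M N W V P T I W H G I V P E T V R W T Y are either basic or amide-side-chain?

Basic: H, K, R. Amide-side-chain: N, Q.
Basic residues here: K4, H13, R21 (3).
Amide-side-chain residues here: N1, N6 (2).
The two groups share no amino acid, so total = 3 + 2 = 5.

5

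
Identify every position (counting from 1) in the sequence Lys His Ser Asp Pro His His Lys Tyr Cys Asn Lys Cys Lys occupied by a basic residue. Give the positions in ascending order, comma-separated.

The basic amino acids are Lys (K), Arg (R), and His (H).
Matching residues: Lys1, His2, His6, His7, Lys8, Lys12, Lys14.

1, 2, 6, 7, 8, 12, 14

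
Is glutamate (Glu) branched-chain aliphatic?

V, L, and I make up the branched-chain aliphatic group.
Glutamate is not in this group.

No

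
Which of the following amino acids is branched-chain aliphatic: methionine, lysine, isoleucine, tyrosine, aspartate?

The BCAAs are Val, Leu, and Ile — aliphatic side chains with a branch point.
Of the listed options, only isoleucine belongs to this group.

isoleucine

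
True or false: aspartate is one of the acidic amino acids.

True

Aspartate (D) and glutamate (E) have carboxylic-acid side chains and are the acidic amino acids.
Aspartate is in this group.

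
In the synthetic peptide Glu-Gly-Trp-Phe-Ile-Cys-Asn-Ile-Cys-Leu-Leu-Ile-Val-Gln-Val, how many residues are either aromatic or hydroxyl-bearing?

2

Aromatic: F, W, Y. Hydroxyl-bearing: S, T, Y.
Aromatic residues here: Trp3, Phe4 (2).
Hydroxyl-bearing residues here: none (0).
(Y belongs to both groups, but none appear in this sequence.) Total = 2 + 0 = 2.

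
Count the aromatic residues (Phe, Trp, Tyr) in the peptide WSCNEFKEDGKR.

Matching residues: W1, F6.

2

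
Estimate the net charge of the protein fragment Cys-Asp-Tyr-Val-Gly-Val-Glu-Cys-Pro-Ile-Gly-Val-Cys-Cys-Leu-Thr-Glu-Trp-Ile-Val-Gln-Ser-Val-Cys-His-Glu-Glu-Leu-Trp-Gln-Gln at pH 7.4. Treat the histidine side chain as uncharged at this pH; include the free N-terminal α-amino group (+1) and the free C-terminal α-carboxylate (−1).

-5

At pH ~7.4 the Lys and Arg side chains are protonated (+1), the Asp and Glu side chains are deprotonated (−1), and with His taken as neutral all other side chains carry no charge.
Positive (K, R): none → +0.
Negative (D, E): Asp2, Glu7, Glu17, Glu26, Glu27 → −5.
The N-terminus (+1) and C-terminus (−1) cancel.
Net charge = (+0) + (−5) = −5.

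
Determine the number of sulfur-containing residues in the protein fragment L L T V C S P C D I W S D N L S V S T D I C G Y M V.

Only Cys (C) and Met (M) have a sulfur atom in the side chain.
Matching residues: C5, C8, C22, M25.

4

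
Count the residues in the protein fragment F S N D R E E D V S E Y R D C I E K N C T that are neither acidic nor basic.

11

Acidic: D, E. Basic: K, R, H. All other residues are neither.
Matching residues: F1, S2, N3, V9, S10, Y12, C15, I16, N19, C20, T21.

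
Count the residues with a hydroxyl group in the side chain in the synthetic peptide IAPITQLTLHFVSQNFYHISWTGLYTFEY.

9

The –OH-bearing residues are Ser, Thr (aliphatic alcohols), and Tyr (phenol).
Matching residues: T5, T8, S13, Y17, S20, T22, Y25, T26, Y29.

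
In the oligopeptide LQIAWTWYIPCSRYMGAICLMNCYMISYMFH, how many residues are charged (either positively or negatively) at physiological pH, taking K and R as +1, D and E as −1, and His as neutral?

Charged side chains at pH ~7.4: K, R (positive); D, E (negative).
Matching residues: R13.

1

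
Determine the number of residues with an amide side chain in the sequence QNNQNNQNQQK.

10

Only N (asparagine) and Q (glutamine) carry a side-chain carboxamide.
Matching residues: Q1, N2, N3, Q4, N5, N6, Q7, N8, Q9, Q10.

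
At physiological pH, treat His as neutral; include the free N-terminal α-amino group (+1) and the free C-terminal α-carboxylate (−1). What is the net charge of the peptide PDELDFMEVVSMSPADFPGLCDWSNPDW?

At pH ~7.4 the Lys and Arg side chains are protonated (+1), the Asp and Glu side chains are deprotonated (−1), and with His taken as neutral all other side chains carry no charge.
Positive (K, R): none → +0.
Negative (D, E): D2, E3, D5, E8, D16, D22, D27 → −7.
The N-terminus (+1) and C-terminus (−1) cancel.
Net charge = (+0) + (−7) = −7.

-7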